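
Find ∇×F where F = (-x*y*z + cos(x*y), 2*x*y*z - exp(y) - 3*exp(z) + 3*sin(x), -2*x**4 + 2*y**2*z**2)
(-2*x*y + 4*y*z**2 + 3*exp(z), x*(8*x**2 - y), x*z + x*sin(x*y) + 2*y*z + 3*cos(x))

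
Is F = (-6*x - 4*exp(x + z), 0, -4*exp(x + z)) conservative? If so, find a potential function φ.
Yes, F is conservative. φ = -3*x**2 - 4*exp(x + z)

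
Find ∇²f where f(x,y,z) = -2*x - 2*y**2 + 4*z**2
4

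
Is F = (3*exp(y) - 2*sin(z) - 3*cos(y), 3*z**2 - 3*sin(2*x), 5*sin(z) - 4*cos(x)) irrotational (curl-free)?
No, ∇×F = (-6*z, -4*sin(x) - 2*cos(z), -3*exp(y) - 3*sin(y) - 6*cos(2*x))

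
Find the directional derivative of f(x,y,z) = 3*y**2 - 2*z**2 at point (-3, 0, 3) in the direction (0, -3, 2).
-24*sqrt(13)/13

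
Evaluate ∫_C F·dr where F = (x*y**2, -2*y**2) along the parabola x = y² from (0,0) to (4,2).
16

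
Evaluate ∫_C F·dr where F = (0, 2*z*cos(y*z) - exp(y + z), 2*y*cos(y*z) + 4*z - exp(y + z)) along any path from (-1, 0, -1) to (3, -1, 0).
-2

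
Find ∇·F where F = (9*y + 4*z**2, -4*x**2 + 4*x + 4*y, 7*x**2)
4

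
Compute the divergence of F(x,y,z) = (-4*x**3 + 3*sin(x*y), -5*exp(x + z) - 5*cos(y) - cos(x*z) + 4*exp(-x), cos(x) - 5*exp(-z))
-12*x**2 + 3*y*cos(x*y) + 5*sin(y) + 5*exp(-z)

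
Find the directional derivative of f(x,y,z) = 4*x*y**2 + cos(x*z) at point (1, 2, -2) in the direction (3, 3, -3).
sqrt(3)*(32/3 - sin(2))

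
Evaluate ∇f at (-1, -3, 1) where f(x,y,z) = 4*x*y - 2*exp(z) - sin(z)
(-12, -4, -2*E - cos(1))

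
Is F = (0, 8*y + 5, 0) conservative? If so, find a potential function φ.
Yes, F is conservative. φ = y*(4*y + 5)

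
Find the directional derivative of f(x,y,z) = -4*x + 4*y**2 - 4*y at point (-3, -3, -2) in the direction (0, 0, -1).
0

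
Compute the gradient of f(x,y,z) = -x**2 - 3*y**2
(-2*x, -6*y, 0)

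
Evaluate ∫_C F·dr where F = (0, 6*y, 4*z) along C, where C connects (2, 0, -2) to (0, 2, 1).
6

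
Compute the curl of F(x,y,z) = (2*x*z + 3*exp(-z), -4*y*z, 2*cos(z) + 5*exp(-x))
(4*y, 2*x - 3*exp(-z) + 5*exp(-x), 0)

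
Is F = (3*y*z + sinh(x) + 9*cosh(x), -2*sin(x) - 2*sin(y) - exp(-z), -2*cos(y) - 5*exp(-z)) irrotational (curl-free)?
No, ∇×F = (2*sin(y) - exp(-z), 3*y, -3*z - 2*cos(x))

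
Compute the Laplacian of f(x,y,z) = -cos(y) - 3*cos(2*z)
cos(y) + 12*cos(2*z)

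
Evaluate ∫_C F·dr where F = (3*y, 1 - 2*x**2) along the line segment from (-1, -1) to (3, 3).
-8/3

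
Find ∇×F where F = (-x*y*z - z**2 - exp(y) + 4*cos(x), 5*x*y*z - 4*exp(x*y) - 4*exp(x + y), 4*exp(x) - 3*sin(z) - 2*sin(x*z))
(-5*x*y, -x*y + 2*z*cos(x*z) - 2*z - 4*exp(x), x*z + 5*y*z - 4*y*exp(x*y) + exp(y) - 4*exp(x + y))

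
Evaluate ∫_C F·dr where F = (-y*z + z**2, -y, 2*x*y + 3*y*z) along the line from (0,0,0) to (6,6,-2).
-10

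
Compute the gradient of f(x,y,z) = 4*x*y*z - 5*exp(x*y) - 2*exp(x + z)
(4*y*z - 5*y*exp(x*y) - 2*exp(x + z), x*(4*z - 5*exp(x*y)), 4*x*y - 2*exp(x + z))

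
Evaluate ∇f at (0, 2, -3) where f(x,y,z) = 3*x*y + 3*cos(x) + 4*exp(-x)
(2, 0, 0)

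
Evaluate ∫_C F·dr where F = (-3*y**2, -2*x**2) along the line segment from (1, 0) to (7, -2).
52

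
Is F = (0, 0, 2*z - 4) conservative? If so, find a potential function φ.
Yes, F is conservative. φ = z*(z - 4)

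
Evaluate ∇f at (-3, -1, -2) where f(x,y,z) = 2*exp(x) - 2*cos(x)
(-2*sin(3) + 2*exp(-3), 0, 0)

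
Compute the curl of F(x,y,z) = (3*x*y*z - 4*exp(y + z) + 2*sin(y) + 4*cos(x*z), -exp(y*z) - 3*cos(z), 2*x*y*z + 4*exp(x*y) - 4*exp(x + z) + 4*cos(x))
(2*x*z + 4*x*exp(x*y) + y*exp(y*z) - 3*sin(z), 3*x*y - 4*x*sin(x*z) - 2*y*z - 4*y*exp(x*y) + 4*exp(x + z) - 4*exp(y + z) + 4*sin(x), -3*x*z + 4*exp(y + z) - 2*cos(y))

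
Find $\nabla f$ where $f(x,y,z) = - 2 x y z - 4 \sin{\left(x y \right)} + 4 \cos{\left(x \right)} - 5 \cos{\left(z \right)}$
(-2*y*z - 4*y*cos(x*y) - 4*sin(x), -2*x*(z + 2*cos(x*y)), -2*x*y + 5*sin(z))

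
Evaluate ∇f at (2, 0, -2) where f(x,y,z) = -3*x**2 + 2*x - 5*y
(-10, -5, 0)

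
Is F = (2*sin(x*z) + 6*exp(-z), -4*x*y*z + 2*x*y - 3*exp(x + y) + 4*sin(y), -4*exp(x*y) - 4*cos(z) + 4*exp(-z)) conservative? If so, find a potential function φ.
No, ∇×F = (4*x*(y - exp(x*y)), 2*x*cos(x*z) + 4*y*exp(x*y) - 6*exp(-z), -4*y*z + 2*y - 3*exp(x + y)) ≠ 0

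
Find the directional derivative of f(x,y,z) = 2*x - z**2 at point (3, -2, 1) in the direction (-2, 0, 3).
-10*sqrt(13)/13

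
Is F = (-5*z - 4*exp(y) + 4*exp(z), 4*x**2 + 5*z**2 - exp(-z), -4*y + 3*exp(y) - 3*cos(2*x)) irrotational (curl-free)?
No, ∇×F = (-10*z + 3*exp(y) - 4 - exp(-z), 4*exp(z) - 6*sin(2*x) - 5, 8*x + 4*exp(y))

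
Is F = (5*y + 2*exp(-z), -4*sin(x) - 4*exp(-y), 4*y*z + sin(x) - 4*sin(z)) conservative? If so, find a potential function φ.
No, ∇×F = (4*z, -cos(x) - 2*exp(-z), -4*cos(x) - 5) ≠ 0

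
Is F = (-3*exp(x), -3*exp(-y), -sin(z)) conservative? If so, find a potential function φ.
Yes, F is conservative. φ = -3*exp(x) + cos(z) + 3*exp(-y)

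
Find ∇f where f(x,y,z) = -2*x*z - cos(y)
(-2*z, sin(y), -2*x)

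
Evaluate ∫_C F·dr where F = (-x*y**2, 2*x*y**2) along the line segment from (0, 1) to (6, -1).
-10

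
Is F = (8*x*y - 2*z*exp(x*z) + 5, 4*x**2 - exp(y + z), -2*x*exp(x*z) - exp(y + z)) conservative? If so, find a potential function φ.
Yes, F is conservative. φ = 4*x**2*y + 5*x - 2*exp(x*z) - exp(y + z)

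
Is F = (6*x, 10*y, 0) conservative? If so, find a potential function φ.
Yes, F is conservative. φ = 3*x**2 + 5*y**2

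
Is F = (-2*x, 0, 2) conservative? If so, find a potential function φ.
Yes, F is conservative. φ = -x**2 + 2*z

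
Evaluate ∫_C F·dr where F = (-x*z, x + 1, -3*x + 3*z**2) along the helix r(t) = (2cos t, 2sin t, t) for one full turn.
2*pi + 8*pi**3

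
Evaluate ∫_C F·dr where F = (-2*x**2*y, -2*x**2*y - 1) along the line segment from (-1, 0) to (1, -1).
4/3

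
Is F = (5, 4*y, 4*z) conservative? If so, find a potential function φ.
Yes, F is conservative. φ = 5*x + 2*y**2 + 2*z**2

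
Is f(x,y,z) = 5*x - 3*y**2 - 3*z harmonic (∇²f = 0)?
No, ∇²f = -6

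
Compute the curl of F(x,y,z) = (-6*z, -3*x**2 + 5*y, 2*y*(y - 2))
(4*y - 4, -6, -6*x)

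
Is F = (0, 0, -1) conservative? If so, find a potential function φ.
Yes, F is conservative. φ = -z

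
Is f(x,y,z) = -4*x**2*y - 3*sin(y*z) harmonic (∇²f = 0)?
No, ∇²f = 3*y**2*sin(y*z) - 8*y + 3*z**2*sin(y*z)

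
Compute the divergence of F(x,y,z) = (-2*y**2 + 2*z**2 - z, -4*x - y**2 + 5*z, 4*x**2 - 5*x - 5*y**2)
-2*y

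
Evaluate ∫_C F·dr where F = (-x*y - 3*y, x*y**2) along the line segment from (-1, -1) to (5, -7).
-234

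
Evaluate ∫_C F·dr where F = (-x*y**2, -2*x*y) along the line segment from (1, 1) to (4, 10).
-2559/4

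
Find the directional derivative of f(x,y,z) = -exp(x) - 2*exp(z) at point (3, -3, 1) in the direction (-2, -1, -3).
sqrt(14)*E*(3 + exp(2))/7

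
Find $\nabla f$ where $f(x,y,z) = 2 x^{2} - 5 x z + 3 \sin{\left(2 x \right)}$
(4*x - 5*z + 6*cos(2*x), 0, -5*x)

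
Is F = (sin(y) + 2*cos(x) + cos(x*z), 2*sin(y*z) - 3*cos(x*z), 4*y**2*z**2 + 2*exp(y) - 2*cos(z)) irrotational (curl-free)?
No, ∇×F = (-3*x*sin(x*z) + 8*y*z**2 - 2*y*cos(y*z) + 2*exp(y), -x*sin(x*z), 3*z*sin(x*z) - cos(y))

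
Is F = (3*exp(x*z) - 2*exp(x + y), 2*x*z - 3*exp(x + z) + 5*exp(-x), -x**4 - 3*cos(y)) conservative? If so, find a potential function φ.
No, ∇×F = (-2*x + 3*exp(x + z) + 3*sin(y), x*(4*x**2 + 3*exp(x*z)), ((2*z + 2*exp(x + y) - 3*exp(x + z))*exp(x) - 5)*exp(-x)) ≠ 0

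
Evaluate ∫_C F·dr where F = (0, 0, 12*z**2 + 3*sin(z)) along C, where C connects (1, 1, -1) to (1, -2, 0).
1 + 3*cos(1)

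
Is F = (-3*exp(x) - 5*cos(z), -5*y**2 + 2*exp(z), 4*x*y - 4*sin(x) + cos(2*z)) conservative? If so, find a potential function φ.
No, ∇×F = (4*x - 2*exp(z), -4*y + 5*sin(z) + 4*cos(x), 0) ≠ 0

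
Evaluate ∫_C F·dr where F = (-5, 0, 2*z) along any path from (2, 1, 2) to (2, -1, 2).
0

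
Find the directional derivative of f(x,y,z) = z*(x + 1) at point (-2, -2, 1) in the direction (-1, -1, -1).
0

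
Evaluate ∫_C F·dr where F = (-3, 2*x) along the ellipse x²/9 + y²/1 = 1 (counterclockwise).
6*pi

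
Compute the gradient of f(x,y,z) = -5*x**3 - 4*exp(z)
(-15*x**2, 0, -4*exp(z))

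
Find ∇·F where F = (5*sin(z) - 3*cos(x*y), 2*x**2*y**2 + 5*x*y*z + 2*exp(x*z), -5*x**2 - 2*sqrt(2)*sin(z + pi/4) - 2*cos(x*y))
4*x**2*y + 5*x*z + 3*y*sin(x*y) - 2*sqrt(2)*cos(z + pi/4)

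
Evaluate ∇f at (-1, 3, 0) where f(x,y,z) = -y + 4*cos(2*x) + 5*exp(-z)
(8*sin(2), -1, -5)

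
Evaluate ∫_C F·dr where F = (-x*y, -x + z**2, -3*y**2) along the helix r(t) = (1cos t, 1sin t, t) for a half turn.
-4*pi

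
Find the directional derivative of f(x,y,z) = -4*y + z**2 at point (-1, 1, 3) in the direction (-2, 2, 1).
-2/3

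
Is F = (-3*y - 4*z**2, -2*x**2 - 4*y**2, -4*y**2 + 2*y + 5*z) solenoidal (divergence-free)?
No, ∇·F = 5 - 8*y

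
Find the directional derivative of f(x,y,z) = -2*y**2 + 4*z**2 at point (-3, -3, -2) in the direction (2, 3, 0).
36*sqrt(13)/13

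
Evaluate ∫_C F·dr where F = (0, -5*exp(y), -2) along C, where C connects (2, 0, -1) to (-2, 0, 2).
-6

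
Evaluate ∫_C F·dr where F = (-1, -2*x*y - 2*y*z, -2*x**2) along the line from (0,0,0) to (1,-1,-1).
-1/3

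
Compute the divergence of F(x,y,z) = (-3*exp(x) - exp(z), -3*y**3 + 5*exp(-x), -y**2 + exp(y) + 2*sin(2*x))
-9*y**2 - 3*exp(x)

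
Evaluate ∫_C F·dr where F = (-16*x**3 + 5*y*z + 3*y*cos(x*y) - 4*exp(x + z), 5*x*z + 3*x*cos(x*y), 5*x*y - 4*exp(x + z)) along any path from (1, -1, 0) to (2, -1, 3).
-4*exp(5) - 90 - 3*sin(2) + 3*sin(1) + 4*E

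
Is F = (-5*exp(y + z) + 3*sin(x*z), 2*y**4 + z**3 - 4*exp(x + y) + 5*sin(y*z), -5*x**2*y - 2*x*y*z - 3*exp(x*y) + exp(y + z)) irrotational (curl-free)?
No, ∇×F = (-5*x**2 - 2*x*z - 3*x*exp(x*y) - 5*y*cos(y*z) - 3*z**2 + exp(y + z), 10*x*y + 3*x*cos(x*z) + 2*y*z + 3*y*exp(x*y) - 5*exp(y + z), -4*exp(x + y) + 5*exp(y + z))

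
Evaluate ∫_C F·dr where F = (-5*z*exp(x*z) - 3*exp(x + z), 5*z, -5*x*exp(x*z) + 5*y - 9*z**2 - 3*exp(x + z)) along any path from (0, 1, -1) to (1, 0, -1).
7 - 2*exp(-1)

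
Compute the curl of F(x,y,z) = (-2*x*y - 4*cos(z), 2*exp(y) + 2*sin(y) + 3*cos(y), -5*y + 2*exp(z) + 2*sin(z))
(-5, 4*sin(z), 2*x)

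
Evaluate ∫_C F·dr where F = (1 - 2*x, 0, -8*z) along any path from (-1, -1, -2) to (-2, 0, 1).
8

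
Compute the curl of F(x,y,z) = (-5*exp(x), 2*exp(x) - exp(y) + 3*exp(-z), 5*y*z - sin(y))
(5*z - cos(y) + 3*exp(-z), 0, 2*exp(x))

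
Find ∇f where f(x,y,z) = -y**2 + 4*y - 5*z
(0, 4 - 2*y, -5)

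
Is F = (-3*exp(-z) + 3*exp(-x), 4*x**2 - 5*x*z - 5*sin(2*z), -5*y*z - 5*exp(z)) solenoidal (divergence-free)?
No, ∇·F = -5*y - 5*exp(z) - 3*exp(-x)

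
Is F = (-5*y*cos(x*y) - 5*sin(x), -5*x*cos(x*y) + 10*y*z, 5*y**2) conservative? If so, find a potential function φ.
Yes, F is conservative. φ = 5*y**2*z - 5*sin(x*y) + 5*cos(x)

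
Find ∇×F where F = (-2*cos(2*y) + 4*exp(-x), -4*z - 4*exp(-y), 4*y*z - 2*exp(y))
(4*z - 2*exp(y) + 4, 0, -4*sin(2*y))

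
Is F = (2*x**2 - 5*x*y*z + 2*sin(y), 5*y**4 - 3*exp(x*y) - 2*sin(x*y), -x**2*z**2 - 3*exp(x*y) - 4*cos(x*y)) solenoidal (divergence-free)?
No, ∇·F = -2*x**2*z - 3*x*exp(x*y) - 2*x*cos(x*y) + 4*x + 20*y**3 - 5*y*z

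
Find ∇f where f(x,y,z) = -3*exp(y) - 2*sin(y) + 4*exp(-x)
(-4*exp(-x), -3*exp(y) - 2*cos(y), 0)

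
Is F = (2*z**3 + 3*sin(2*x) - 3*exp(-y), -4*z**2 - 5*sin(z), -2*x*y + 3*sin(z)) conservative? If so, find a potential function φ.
No, ∇×F = (-2*x + 8*z + 5*cos(z), 2*y + 6*z**2, -3*exp(-y)) ≠ 0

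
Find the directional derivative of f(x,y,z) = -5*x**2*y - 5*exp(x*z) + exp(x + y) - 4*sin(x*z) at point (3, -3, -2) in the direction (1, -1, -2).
sqrt(6)*(40 + 32*exp(6)*cos(6) + 135*exp(6))*exp(-6)/6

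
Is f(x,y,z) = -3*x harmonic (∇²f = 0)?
Yes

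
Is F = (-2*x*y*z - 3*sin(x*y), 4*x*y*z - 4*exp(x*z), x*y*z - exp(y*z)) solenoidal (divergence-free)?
No, ∇·F = x*y + 4*x*z - 2*y*z - y*exp(y*z) - 3*y*cos(x*y)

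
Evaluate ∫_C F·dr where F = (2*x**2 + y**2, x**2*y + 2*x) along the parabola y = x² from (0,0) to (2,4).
656/15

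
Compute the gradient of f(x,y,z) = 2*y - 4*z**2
(0, 2, -8*z)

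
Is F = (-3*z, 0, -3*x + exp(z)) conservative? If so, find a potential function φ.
Yes, F is conservative. φ = -3*x*z + exp(z)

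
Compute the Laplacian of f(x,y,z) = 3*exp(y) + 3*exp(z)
3*exp(y) + 3*exp(z)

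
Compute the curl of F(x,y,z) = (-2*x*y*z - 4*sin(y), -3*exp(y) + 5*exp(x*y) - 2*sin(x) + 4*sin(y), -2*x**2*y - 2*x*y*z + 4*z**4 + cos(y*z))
(-2*x**2 - 2*x*z - z*sin(y*z), 2*y*(x + z), 2*x*z + 5*y*exp(x*y) - 2*cos(x) + 4*cos(y))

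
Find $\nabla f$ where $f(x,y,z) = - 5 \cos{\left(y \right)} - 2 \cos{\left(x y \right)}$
(2*y*sin(x*y), 2*x*sin(x*y) + 5*sin(y), 0)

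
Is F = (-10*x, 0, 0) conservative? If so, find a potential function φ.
Yes, F is conservative. φ = -5*x**2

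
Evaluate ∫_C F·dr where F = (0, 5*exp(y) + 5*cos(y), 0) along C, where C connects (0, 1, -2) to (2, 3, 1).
-5*E - 5*sin(1) + 5*sin(3) + 5*exp(3)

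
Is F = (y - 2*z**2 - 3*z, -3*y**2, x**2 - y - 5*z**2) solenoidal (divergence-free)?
No, ∇·F = -6*y - 10*z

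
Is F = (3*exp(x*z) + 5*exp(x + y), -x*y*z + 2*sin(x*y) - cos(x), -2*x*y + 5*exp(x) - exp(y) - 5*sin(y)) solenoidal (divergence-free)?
No, ∇·F = -x*z + 2*x*cos(x*y) + 3*z*exp(x*z) + 5*exp(x + y)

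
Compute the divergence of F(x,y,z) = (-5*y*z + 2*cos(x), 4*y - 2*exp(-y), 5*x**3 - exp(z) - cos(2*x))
-exp(z) - 2*sin(x) + 4 + 2*exp(-y)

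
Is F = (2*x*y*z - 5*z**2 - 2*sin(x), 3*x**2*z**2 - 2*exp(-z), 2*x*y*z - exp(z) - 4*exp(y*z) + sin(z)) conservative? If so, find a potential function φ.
No, ∇×F = (2*(z*(-3*x**2 + x - 2*exp(y*z))*exp(z) - 1)*exp(-z), 2*x*y - 2*y*z - 10*z, 2*x*z*(3*z - 1)) ≠ 0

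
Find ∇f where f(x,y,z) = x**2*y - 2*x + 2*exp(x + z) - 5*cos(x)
(2*x*y + 2*exp(x + z) + 5*sin(x) - 2, x**2, 2*exp(x + z))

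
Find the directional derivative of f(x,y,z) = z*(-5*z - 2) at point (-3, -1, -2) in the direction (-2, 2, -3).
-54*sqrt(17)/17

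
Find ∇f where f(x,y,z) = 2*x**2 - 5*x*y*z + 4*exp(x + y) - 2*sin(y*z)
(4*x - 5*y*z + 4*exp(x + y), -5*x*z - 2*z*cos(y*z) + 4*exp(x + y), -y*(5*x + 2*cos(y*z)))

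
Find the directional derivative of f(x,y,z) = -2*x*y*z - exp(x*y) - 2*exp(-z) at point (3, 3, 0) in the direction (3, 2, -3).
3*sqrt(22)*(16 - 5*exp(9))/22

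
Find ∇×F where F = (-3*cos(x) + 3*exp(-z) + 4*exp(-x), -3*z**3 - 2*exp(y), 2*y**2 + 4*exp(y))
(4*y + 9*z**2 + 4*exp(y), -3*exp(-z), 0)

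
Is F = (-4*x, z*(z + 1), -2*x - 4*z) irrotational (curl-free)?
No, ∇×F = (-2*z - 1, 2, 0)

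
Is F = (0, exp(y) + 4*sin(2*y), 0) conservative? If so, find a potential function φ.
Yes, F is conservative. φ = exp(y) - 2*cos(2*y)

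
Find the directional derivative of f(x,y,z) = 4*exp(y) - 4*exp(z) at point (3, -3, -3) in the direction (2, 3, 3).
0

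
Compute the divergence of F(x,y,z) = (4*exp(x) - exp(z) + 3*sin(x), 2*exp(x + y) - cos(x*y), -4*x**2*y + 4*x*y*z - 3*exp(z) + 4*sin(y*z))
4*x*y + x*sin(x*y) + 4*y*cos(y*z) + 4*exp(x) - 3*exp(z) + 2*exp(x + y) + 3*cos(x)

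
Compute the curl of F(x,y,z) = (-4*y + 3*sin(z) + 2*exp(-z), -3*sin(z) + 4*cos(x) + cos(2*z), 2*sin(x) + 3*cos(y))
(-3*sin(y) + 2*sin(2*z) + 3*cos(z), -2*cos(x) + 3*cos(z) - 2*exp(-z), 4 - 4*sin(x))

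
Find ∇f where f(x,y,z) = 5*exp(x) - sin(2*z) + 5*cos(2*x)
(5*exp(x) - 10*sin(2*x), 0, -2*cos(2*z))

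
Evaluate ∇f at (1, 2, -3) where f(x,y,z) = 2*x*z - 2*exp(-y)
(-6, 2*exp(-2), 2)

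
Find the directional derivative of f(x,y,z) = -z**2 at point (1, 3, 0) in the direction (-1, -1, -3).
0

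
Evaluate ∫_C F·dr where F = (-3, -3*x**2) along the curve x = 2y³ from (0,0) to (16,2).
-1872/7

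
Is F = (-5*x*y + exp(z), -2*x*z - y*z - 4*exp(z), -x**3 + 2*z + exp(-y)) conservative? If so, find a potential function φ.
No, ∇×F = (2*x + y + 4*exp(z) - exp(-y), 3*x**2 + exp(z), 5*x - 2*z) ≠ 0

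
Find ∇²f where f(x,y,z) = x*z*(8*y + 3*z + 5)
6*x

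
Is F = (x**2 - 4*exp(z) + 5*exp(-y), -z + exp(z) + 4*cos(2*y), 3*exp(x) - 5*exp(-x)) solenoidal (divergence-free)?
No, ∇·F = 2*x - 8*sin(2*y)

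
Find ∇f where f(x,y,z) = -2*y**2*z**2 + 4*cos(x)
(-4*sin(x), -4*y*z**2, -4*y**2*z)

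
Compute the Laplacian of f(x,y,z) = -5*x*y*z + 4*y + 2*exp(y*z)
2*(y**2 + z**2)*exp(y*z)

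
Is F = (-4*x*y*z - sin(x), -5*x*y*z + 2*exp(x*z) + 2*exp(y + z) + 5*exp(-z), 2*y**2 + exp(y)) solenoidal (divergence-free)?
No, ∇·F = -5*x*z - 4*y*z + 2*exp(y + z) - cos(x)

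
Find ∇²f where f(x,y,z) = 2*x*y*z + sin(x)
-sin(x)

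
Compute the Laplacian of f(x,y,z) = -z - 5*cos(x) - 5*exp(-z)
5*cos(x) - 5*exp(-z)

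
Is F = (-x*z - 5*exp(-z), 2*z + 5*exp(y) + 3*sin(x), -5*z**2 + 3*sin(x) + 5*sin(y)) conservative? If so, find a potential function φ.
No, ∇×F = (5*cos(y) - 2, -x - 3*cos(x) + 5*exp(-z), 3*cos(x)) ≠ 0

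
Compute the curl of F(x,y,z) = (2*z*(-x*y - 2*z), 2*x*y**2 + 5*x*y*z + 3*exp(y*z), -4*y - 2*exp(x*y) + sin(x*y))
(-5*x*y - 2*x*exp(x*y) + x*cos(x*y) - 3*y*exp(y*z) - 4, -2*x*y + 2*y*exp(x*y) - y*cos(x*y) - 8*z, 2*x*z + 2*y**2 + 5*y*z)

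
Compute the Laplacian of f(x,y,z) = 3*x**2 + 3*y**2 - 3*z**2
6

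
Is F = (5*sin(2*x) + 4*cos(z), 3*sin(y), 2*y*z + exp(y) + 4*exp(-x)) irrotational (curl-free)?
No, ∇×F = (2*z + exp(y), -4*sin(z) + 4*exp(-x), 0)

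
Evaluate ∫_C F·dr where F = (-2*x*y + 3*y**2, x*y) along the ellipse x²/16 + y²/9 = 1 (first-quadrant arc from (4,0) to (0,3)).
-28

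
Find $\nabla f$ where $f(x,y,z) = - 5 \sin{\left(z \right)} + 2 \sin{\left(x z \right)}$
(2*z*cos(x*z), 0, 2*x*cos(x*z) - 5*cos(z))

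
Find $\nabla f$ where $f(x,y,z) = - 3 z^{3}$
(0, 0, -9*z**2)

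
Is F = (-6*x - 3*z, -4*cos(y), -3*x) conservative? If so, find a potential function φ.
Yes, F is conservative. φ = -3*x**2 - 3*x*z - 4*sin(y)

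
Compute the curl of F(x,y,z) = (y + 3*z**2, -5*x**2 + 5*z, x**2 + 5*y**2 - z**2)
(10*y - 5, -2*x + 6*z, -10*x - 1)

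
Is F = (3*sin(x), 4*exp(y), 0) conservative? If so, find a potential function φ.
Yes, F is conservative. φ = 4*exp(y) - 3*cos(x)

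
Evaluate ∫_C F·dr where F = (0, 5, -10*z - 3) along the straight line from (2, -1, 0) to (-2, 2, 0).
15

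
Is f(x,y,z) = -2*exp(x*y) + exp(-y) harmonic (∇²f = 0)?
No, ∇²f = (-2*(x**2 + y**2)*exp(y*(x + 1)) + 1)*exp(-y)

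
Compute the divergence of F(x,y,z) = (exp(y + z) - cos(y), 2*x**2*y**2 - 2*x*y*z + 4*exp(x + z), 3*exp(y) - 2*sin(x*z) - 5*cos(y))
2*x*(2*x*y - z - cos(x*z))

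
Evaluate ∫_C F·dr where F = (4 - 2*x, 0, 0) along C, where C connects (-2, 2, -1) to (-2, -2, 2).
0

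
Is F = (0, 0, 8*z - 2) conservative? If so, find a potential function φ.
Yes, F is conservative. φ = 2*z*(2*z - 1)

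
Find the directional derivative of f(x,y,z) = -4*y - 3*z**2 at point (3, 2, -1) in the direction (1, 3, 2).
0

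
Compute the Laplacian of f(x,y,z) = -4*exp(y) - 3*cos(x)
-4*exp(y) + 3*cos(x)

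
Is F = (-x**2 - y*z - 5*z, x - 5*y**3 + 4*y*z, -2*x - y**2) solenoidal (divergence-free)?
No, ∇·F = -2*x - 15*y**2 + 4*z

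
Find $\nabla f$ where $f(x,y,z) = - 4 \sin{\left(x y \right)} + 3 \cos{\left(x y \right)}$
(-y*(3*sin(x*y) + 4*cos(x*y)), -x*(3*sin(x*y) + 4*cos(x*y)), 0)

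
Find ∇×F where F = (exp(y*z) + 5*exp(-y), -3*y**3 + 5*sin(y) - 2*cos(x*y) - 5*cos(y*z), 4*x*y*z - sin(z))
(4*x*z - 5*y*sin(y*z), y*(-4*z + exp(y*z)), 2*y*sin(x*y) - z*exp(y*z) + 5*exp(-y))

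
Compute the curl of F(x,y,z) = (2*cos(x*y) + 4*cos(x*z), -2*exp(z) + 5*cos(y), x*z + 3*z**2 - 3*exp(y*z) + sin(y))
(-3*z*exp(y*z) + 2*exp(z) + cos(y), -4*x*sin(x*z) - z, 2*x*sin(x*y))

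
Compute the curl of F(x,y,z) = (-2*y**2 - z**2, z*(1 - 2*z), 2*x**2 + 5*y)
(4*z + 4, -4*x - 2*z, 4*y)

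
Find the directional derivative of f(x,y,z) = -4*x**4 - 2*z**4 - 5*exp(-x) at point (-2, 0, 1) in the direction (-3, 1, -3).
15*sqrt(19)*(-24 - exp(2))/19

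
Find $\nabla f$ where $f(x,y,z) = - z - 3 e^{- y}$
(0, 3*exp(-y), -1)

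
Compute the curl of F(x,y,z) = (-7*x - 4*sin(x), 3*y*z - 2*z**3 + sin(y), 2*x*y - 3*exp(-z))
(2*x - 3*y + 6*z**2, -2*y, 0)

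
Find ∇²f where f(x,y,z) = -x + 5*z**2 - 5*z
10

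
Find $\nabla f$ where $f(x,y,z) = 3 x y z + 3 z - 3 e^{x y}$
(3*y*(z - exp(x*y)), 3*x*(z - exp(x*y)), 3*x*y + 3)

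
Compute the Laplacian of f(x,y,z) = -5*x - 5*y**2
-10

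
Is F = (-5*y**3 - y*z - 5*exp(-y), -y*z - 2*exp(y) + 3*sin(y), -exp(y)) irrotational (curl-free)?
No, ∇×F = (y - exp(y), -y, 15*y**2 + z - 5*exp(-y))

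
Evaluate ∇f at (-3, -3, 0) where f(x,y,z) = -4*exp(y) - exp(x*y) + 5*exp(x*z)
(3*exp(9), (-4 + 3*exp(12))*exp(-3), -15)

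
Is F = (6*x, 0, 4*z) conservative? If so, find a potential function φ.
Yes, F is conservative. φ = 3*x**2 + 2*z**2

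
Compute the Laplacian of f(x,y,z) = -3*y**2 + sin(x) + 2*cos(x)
-sin(x) - 2*cos(x) - 6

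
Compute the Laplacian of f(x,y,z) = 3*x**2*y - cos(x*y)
x**2*cos(x*y) + y*(y*cos(x*y) + 6)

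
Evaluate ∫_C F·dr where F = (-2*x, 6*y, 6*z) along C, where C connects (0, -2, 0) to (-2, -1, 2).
-1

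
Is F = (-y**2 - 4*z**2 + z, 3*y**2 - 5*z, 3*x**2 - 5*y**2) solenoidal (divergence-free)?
No, ∇·F = 6*y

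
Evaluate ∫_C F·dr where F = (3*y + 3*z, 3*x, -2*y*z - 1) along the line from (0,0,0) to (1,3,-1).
13/2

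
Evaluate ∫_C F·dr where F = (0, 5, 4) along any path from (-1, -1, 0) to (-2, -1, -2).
-8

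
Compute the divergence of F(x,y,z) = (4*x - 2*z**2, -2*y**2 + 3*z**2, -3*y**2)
4 - 4*y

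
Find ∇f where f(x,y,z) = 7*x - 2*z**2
(7, 0, -4*z)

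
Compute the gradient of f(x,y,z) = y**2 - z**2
(0, 2*y, -2*z)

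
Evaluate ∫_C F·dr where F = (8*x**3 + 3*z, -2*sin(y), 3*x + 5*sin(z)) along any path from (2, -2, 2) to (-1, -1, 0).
-47 + 3*cos(2) + 2*cos(1)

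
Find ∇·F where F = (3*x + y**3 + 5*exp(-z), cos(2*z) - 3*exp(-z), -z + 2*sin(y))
2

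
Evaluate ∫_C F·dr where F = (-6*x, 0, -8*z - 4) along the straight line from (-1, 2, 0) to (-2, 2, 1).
-17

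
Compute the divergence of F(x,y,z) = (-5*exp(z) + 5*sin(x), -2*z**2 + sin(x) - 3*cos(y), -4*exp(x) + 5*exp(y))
3*sin(y) + 5*cos(x)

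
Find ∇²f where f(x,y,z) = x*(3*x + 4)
6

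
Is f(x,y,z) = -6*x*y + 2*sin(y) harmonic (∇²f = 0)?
No, ∇²f = -2*sin(y)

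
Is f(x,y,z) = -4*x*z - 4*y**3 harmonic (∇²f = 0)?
No, ∇²f = -24*y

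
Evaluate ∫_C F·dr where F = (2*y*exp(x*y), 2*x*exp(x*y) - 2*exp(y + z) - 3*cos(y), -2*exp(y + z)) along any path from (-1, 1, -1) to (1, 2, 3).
-2*exp(5) - 3*sin(2) - 2*exp(-1) + 2 + 3*sin(1) + 2*exp(2)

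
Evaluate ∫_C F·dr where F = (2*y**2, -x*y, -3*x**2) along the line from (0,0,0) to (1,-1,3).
-8/3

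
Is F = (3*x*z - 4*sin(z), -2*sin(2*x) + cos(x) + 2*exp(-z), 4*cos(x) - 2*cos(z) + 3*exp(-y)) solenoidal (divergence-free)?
No, ∇·F = 3*z + 2*sin(z)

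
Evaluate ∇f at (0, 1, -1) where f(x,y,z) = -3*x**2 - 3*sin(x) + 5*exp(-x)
(-8, 0, 0)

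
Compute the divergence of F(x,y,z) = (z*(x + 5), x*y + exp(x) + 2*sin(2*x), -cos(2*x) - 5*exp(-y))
x + z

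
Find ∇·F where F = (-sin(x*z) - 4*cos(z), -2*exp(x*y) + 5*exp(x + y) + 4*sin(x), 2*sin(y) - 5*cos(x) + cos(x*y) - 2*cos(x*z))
-2*x*exp(x*y) + 2*x*sin(x*z) - z*cos(x*z) + 5*exp(x + y)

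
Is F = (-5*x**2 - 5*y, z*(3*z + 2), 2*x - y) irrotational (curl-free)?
No, ∇×F = (-6*z - 3, -2, 5)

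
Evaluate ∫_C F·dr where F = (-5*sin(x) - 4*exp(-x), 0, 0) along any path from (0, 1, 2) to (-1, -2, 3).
-9 + 5*cos(1) + 4*E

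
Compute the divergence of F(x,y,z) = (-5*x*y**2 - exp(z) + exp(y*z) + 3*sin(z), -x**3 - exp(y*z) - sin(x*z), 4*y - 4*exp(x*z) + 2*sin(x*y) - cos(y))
-4*x*exp(x*z) - 5*y**2 - z*exp(y*z)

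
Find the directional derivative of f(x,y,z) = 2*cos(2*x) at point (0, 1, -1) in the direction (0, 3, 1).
0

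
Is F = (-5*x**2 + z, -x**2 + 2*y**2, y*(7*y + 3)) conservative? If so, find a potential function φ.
No, ∇×F = (14*y + 3, 1, -2*x) ≠ 0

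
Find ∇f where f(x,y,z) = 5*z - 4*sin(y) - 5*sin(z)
(0, -4*cos(y), 5 - 5*cos(z))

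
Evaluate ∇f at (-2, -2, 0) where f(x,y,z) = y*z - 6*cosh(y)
(0, 6*sinh(2), -2)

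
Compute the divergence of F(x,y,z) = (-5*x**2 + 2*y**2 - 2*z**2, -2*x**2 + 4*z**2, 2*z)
2 - 10*x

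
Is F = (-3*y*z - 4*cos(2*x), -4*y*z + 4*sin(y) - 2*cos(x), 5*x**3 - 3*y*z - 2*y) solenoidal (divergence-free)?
No, ∇·F = -3*y - 4*z + 8*sin(2*x) + 4*cos(y)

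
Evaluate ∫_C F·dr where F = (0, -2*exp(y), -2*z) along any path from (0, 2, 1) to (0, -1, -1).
-(2 - 2*exp(3))*exp(-1)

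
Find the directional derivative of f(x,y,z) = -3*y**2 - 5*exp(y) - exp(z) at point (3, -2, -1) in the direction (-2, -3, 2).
sqrt(17)*(-36*exp(2) - 2*E + 15)*exp(-2)/17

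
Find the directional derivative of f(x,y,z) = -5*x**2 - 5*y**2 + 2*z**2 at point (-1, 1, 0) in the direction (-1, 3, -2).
-20*sqrt(14)/7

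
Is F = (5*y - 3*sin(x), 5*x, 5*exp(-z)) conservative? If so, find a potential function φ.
Yes, F is conservative. φ = 5*x*y + 3*cos(x) - 5*exp(-z)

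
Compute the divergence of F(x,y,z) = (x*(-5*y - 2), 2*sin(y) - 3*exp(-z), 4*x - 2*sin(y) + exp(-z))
-5*y + 2*cos(y) - 2 - exp(-z)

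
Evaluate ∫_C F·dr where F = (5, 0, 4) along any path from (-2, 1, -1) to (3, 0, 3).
41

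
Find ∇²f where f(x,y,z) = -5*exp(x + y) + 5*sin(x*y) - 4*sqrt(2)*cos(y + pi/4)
-5*x**2*sin(x*y) - 5*y**2*sin(x*y) - 10*exp(x + y) + 4*sqrt(2)*cos(y + pi/4)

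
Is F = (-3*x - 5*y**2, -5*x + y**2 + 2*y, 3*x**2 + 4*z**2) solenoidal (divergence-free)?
No, ∇·F = 2*y + 8*z - 1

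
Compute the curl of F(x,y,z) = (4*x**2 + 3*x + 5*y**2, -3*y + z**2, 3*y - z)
(3 - 2*z, 0, -10*y)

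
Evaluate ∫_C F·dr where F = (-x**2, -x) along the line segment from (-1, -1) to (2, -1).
-3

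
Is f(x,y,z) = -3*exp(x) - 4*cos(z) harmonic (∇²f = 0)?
No, ∇²f = -3*exp(x) + 4*cos(z)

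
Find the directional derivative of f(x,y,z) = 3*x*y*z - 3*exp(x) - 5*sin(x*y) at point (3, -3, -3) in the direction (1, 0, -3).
3*sqrt(10)*(-exp(3) + 5*cos(9) + 36)/10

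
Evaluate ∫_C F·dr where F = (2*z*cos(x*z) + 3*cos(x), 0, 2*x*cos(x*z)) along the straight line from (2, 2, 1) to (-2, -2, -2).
-8*sin(2) + 2*sin(4)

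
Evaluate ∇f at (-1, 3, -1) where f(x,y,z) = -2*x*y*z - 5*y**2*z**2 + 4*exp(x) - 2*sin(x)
(-2*cos(1) + 4*exp(-1) + 6, -32, 96)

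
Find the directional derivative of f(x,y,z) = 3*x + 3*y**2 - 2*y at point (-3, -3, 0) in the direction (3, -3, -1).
69*sqrt(19)/19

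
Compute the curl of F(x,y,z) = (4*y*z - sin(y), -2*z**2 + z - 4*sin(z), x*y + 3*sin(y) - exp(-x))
(x + 4*z + 3*cos(y) + 4*cos(z) - 1, 3*y - exp(-x), -4*z + cos(y))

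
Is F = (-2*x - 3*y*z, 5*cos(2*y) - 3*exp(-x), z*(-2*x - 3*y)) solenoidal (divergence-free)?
No, ∇·F = -2*x - 3*y - 10*sin(2*y) - 2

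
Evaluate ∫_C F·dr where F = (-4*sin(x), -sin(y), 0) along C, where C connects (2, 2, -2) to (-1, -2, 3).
-4*cos(2) + 4*cos(1)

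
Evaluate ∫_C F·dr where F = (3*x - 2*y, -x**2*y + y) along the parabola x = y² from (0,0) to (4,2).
14/3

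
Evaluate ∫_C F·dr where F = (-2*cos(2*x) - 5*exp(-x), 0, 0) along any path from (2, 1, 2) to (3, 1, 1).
sin(4) - 5*exp(-2) + 5*exp(-3) - sin(6)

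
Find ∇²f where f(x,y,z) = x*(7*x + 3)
14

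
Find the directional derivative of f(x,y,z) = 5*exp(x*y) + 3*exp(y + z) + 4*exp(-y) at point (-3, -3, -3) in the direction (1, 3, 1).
12*sqrt(11)*(-5*exp(15) - exp(9) + 1)*exp(-6)/11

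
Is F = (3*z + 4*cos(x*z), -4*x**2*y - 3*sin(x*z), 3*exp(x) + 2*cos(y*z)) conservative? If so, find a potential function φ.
No, ∇×F = (3*x*cos(x*z) - 2*z*sin(y*z), -4*x*sin(x*z) - 3*exp(x) + 3, -8*x*y - 3*z*cos(x*z)) ≠ 0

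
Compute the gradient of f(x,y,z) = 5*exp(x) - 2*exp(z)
(5*exp(x), 0, -2*exp(z))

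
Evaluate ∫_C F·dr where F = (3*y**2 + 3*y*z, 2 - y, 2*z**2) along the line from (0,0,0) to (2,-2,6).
122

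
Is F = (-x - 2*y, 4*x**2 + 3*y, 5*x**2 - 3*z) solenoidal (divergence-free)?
No, ∇·F = -1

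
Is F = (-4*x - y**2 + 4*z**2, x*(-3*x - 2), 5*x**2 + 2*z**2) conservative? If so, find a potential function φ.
No, ∇×F = (0, -10*x + 8*z, -6*x + 2*y - 2) ≠ 0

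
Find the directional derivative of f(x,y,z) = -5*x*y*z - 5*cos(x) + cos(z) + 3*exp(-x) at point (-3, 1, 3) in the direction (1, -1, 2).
-sqrt(6)*(7*sin(3) + 30 + 3*exp(3))/6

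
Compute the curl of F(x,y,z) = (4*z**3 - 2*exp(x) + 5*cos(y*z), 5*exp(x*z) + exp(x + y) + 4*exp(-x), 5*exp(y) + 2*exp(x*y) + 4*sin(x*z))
(2*x*exp(x*y) - 5*x*exp(x*z) + 5*exp(y), -2*y*exp(x*y) - 5*y*sin(y*z) + 12*z**2 - 4*z*cos(x*z), 5*z*exp(x*z) + 5*z*sin(y*z) + exp(x + y) - 4*exp(-x))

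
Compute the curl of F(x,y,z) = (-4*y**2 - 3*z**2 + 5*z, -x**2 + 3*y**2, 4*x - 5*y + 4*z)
(-5, 1 - 6*z, -2*x + 8*y)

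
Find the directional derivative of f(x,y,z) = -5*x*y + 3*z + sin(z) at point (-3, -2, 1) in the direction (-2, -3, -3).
-sqrt(22)*(3*cos(1) + 74)/22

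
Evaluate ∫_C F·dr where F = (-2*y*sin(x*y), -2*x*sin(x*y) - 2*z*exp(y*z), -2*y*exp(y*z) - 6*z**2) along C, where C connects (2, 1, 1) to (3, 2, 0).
-2*cos(2) + 2*cos(6) + 2*E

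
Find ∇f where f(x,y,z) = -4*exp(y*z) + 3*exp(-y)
(0, -4*z*exp(y*z) - 3*exp(-y), -4*y*exp(y*z))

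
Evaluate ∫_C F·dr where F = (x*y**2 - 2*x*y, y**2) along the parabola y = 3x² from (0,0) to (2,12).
648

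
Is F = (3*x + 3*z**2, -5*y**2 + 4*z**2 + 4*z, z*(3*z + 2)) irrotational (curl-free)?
No, ∇×F = (-8*z - 4, 6*z, 0)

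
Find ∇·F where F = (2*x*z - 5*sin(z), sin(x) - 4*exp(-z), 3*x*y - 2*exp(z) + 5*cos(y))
2*z - 2*exp(z)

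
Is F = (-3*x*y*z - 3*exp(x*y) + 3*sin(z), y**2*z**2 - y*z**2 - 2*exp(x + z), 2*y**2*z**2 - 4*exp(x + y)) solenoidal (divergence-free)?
No, ∇·F = 4*y**2*z + 2*y*z**2 - 3*y*z - 3*y*exp(x*y) - z**2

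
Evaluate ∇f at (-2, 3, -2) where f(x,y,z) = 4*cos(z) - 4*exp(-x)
(4*exp(2), 0, 4*sin(2))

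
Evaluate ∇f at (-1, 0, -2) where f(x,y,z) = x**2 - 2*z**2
(-2, 0, 8)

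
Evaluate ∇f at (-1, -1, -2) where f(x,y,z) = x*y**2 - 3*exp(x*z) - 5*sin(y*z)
(1 + 6*exp(2), 10*cos(2) + 2, 5*cos(2) + 3*exp(2))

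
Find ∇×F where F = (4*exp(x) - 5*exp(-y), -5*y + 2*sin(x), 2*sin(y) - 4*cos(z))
(2*cos(y), 0, 2*cos(x) - 5*exp(-y))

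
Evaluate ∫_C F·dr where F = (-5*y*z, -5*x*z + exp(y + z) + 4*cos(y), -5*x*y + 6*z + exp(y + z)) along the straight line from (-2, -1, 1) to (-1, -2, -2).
-4*sin(2) + exp(-4) + 4*sin(1) + 38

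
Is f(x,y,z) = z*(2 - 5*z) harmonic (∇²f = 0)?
No, ∇²f = -10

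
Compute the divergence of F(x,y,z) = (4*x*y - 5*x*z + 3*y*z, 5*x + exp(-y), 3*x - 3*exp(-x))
4*y - 5*z - exp(-y)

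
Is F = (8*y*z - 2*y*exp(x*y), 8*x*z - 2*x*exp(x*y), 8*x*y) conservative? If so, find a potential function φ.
Yes, F is conservative. φ = 8*x*y*z - 2*exp(x*y)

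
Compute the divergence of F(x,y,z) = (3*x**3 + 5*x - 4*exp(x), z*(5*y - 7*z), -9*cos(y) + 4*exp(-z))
9*x**2 + 5*z - 4*exp(x) + 5 - 4*exp(-z)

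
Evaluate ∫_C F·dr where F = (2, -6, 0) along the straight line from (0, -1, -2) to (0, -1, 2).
0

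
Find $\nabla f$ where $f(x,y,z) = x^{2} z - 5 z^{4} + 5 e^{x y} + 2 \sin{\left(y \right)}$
(2*x*z + 5*y*exp(x*y), 5*x*exp(x*y) + 2*cos(y), x**2 - 20*z**3)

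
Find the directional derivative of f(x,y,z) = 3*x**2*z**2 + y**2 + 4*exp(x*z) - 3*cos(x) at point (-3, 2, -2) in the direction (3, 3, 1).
-3*sqrt(19)*(3*sin(3) + 104 + 12*exp(6))/19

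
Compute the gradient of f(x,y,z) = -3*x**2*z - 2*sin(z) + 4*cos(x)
(-6*x*z - 4*sin(x), 0, -3*x**2 - 2*cos(z))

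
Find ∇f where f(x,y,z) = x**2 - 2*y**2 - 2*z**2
(2*x, -4*y, -4*z)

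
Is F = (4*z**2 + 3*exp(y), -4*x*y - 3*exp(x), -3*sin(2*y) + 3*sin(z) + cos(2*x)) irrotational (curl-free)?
No, ∇×F = (-6*cos(2*y), 8*z + 2*sin(2*x), -4*y - 3*exp(x) - 3*exp(y))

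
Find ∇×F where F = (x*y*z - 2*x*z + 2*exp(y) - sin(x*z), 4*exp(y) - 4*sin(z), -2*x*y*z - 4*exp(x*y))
(-2*x*z - 4*x*exp(x*y) + 4*cos(z), x*y - x*cos(x*z) - 2*x + 2*y*z + 4*y*exp(x*y), -x*z - 2*exp(y))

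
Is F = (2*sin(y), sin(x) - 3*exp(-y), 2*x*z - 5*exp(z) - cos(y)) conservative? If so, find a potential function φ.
No, ∇×F = (sin(y), -2*z, cos(x) - 2*cos(y)) ≠ 0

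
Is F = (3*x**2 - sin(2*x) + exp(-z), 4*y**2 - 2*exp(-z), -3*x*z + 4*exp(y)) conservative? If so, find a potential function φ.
No, ∇×F = (4*exp(y) - 2*exp(-z), 3*z - exp(-z), 0) ≠ 0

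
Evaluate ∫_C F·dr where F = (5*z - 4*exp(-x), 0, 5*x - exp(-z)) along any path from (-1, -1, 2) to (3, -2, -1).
-3*E - 5 - exp(-2) + 4*exp(-3)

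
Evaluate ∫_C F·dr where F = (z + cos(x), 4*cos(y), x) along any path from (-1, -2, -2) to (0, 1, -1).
-2 + 4*sin(2) + 5*sin(1)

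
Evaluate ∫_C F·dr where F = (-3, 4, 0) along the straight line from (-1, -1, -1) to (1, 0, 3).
-2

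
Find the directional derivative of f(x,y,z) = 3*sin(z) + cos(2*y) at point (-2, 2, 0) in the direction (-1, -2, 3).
sqrt(14)*(4*sin(4) + 9)/14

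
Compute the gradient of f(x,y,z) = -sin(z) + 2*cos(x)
(-2*sin(x), 0, -cos(z))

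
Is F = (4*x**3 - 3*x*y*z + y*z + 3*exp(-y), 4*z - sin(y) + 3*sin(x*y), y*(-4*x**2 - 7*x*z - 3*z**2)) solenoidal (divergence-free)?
No, ∇·F = 12*x**2 - 7*x*y + 3*x*cos(x*y) - 9*y*z - cos(y)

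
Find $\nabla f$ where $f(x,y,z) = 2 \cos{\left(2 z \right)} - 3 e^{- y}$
(0, 3*exp(-y), -4*sin(2*z))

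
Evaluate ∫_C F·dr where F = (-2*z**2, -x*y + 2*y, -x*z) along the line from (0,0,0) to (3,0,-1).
-3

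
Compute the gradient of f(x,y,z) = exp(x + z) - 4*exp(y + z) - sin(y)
(exp(x + z), -4*exp(y + z) - cos(y), exp(x + z) - 4*exp(y + z))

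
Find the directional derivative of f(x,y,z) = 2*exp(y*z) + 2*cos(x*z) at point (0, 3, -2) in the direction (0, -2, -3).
-10*sqrt(13)*exp(-6)/13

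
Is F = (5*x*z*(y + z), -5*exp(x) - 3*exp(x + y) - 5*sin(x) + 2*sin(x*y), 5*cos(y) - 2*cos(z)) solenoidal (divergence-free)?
No, ∇·F = 2*x*cos(x*y) + 5*z*(y + z) - 3*exp(x + y) + 2*sin(z)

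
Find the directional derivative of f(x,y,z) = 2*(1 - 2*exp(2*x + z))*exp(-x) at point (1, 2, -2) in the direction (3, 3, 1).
-22*sqrt(19)*exp(-1)/19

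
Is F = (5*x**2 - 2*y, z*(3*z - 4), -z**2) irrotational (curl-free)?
No, ∇×F = (4 - 6*z, 0, 2)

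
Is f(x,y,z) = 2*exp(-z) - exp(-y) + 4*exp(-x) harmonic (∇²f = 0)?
No, ∇²f = 2*exp(-z) - exp(-y) + 4*exp(-x)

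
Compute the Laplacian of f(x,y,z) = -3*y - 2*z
0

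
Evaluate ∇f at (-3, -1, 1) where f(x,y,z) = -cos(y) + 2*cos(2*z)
(0, -sin(1), -4*sin(2))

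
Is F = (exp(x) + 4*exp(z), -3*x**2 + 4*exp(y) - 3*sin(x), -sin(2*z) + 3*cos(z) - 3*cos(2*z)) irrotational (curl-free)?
No, ∇×F = (0, 4*exp(z), -6*x - 3*cos(x))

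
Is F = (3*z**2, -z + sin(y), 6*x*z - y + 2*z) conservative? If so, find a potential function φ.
Yes, F is conservative. φ = 3*x*z**2 - y*z + z**2 - cos(y)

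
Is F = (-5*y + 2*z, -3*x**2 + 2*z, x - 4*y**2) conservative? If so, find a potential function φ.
No, ∇×F = (-8*y - 2, 1, 5 - 6*x) ≠ 0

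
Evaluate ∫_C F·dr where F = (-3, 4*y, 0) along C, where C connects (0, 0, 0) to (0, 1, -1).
2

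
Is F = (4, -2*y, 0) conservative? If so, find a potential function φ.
Yes, F is conservative. φ = 4*x - y**2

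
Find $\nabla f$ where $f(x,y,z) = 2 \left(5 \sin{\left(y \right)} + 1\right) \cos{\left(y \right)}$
(0, -2*sin(y) + 10*cos(2*y), 0)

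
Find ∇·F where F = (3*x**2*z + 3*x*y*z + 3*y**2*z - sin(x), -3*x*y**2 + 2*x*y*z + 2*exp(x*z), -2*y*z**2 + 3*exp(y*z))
-6*x*y + 8*x*z - y*z + 3*y*exp(y*z) - cos(x)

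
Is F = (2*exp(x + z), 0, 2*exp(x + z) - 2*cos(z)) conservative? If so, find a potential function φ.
Yes, F is conservative. φ = 2*exp(x + z) - 2*sin(z)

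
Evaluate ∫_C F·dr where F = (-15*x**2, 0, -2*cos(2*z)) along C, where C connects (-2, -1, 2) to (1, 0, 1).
-45 - sin(2) + sin(4)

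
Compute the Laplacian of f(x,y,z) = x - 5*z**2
-10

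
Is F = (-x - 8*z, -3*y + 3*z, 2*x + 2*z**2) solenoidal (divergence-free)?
No, ∇·F = 4*z - 4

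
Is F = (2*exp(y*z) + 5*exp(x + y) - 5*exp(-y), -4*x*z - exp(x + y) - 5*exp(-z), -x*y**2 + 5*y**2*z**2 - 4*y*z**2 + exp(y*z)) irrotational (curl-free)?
No, ∇×F = (-2*x*y + 4*x + 10*y*z**2 - 4*z**2 + z*exp(y*z) - 5*exp(-z), y*(y + 2*exp(y*z)), -2*z*exp(y*z) - 4*z - 6*exp(x + y) - 5*exp(-y))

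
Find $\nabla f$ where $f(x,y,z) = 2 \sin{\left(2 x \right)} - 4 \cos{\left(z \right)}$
(4*cos(2*x), 0, 4*sin(z))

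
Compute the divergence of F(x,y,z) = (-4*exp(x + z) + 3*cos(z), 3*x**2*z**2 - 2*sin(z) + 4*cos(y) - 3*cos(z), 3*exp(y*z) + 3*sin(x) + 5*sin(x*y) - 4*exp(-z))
3*y*exp(y*z) - 4*exp(x + z) - 4*sin(y) + 4*exp(-z)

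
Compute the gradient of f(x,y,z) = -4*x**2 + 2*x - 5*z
(2 - 8*x, 0, -5)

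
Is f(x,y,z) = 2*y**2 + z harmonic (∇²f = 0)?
No, ∇²f = 4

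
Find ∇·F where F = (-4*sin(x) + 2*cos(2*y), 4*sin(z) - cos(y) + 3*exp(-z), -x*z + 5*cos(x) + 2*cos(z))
-x + sin(y) - 2*sin(z) - 4*cos(x)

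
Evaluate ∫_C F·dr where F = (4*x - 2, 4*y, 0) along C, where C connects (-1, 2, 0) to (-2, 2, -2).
8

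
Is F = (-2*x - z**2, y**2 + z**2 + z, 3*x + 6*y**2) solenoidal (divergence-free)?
No, ∇·F = 2*y - 2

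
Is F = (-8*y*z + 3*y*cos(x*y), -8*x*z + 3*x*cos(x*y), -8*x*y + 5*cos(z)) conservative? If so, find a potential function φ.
Yes, F is conservative. φ = -8*x*y*z + 5*sin(z) + 3*sin(x*y)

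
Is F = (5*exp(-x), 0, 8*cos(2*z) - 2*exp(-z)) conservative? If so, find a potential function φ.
Yes, F is conservative. φ = 4*sin(2*z) + 2*exp(-z) - 5*exp(-x)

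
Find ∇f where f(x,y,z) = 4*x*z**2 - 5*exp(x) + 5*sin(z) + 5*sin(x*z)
(4*z**2 + 5*z*cos(x*z) - 5*exp(x), 0, 8*x*z + 5*x*cos(x*z) + 5*cos(z))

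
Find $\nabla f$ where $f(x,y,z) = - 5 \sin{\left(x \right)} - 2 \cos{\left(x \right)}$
(2*sin(x) - 5*cos(x), 0, 0)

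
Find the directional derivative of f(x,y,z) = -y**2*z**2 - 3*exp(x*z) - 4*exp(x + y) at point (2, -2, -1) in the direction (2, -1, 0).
2*sqrt(5)*(3 - 4*exp(2))*exp(-2)/5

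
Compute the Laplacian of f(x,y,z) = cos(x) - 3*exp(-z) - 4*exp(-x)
-cos(x) - 3*exp(-z) - 4*exp(-x)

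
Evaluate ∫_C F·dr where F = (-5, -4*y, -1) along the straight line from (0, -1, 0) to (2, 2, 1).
-17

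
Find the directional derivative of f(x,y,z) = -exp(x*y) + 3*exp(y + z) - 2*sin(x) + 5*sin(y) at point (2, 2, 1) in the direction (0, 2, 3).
sqrt(13)*(-4*exp(4) + 10*cos(2) + 15*exp(3))/13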